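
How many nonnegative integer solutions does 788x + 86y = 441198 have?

13

gcd(788, 86) = 2.
By Bézout, 788×(-6) + 86×(55) = 2.
One solution: (32, 4837).
General: x = 32 + 43t, y = 4837 - 394t.
x ≥ 0 ⇒ t ≥ 0; y ≥ 0 ⇒ t ≤ 12. So t ∈ [0, 12]: 13 solutions.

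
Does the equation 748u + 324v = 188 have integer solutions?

gcd(748, 324) = 4.
4 divides 188, so integer solutions exist.

yes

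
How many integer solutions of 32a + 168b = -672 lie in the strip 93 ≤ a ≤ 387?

14

gcd(168, 32) = 8  (168 = 5*32 + 8, 32 = 4*8).
Back-substituting, 32*(-5) + 168*(1) = 8.
Scale by -84: particular solution (420, -84); reduce a mod 21: (0, -4).
General solution: a = 0 + 21t, b = -4 - 4t for integer t.
93 ≤ 0 + 21t ≤ 387 gives t ∈ [5, 18], which is 14 values.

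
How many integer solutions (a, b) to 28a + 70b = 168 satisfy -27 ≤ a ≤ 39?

gcd(70, 28):
  70 = 2×28 + 14
  28 = 2×14
so gcd(70, 28) = 14.
Back-substitute for Bézout coefficients:
  14 = 70 - 2×28
  ... = 28×(-2) + 70×(1)
Scale by 12: particular solution (-24, 12); reduce a mod 5: (1, 2).
General solution: a = 1 + 5t, b = 2 - 2t for integer t.
-27 ≤ 1 + 5t ≤ 39 gives t ∈ [-5, 7], which is 13 values.

13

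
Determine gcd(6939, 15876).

27

gcd(15876, 6939):
  15876 = 2×6939 + 1998
  6939 = 3×1998 + 945
  1998 = 2×945 + 108
  945 = 8×108 + 81
  108 = 1×81 + 27
  81 = 3×27
so gcd(15876, 6939) = 27.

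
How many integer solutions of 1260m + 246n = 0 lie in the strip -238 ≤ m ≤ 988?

30

gcd(1260, 246) = 6  (1260 = 5×246 + 30, 246 = 8×30 + 6, 30 = 5×6).
Back-substituting, 1260×(-8) + 246×(41) = 6.
Scale by 0: particular solution (0, 0); reduce m mod 41: (0, 0).
General solution: m = 0 + 41t, n = 0 - 210t for integer t.
-238 ≤ 0 + 41t ≤ 988 gives t ∈ [-5, 24], which is 30 values.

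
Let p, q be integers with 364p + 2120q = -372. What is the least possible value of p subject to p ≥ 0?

gcd(2120, 364):
  2120 = 5*364 + 300
  364 = 1*300 + 64
  300 = 4*64 + 44
  64 = 1*44 + 20
  44 = 2*20 + 4
  20 = 5*4
so gcd(2120, 364) = 4.
4 divides -372, so solutions exist.
Back-substitute for Bézout coefficients:
  4 = 44 - 2*20
  ... = 364*(-99) + 2120*(17)
Scale by -372/4 = -93: (p₀, q₀) = (9207, -1581).
General solution: p = 9207 + 530t, q = -1581 - 91t for integer t.
p ≥ 0: smallest is 9207 mod 530 = 197 (at t = -17), with q = -34.

197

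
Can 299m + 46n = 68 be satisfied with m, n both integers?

no

gcd(299, 46) = 23  (299 = 6×46 + 23, 46 = 2×23).
23 does not divide 68 (remainder 22), so no integer solutions.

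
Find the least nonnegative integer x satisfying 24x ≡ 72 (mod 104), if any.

3

gcd(104, 24) = 8  (104 = 4·24 + 8, 24 = 3·8).
8 divides 72, so solutions exist.
Back-substituting, 24·(-4) + 104·(1) = 8.
So 24·(-4) ≡ 8 (mod 104); multiply by 9: x ≡ -36 (mod 13).
Smallest nonnegative: x = -36 mod 13 = 3.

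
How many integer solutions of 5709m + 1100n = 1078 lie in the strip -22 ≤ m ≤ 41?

gcd(5709, 1100) = 11.
By Bézout, 5709×(-21) + 1100×(109) = 11.
Particular solution: (42, -217).
General solution: m = 42 + 100t, n = -217 - 519t for integer t.
-22 ≤ 42 + 100t ≤ 41 gives t ∈ [0, -1], which is 0 values.

0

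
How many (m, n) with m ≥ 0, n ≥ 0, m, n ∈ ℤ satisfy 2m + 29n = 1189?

gcd(29, 2) = 1.
By Bézout, 2×(-14) + 29×(1) = 1.
One solution: (0, 41).
General: m = 0 + 29t, n = 41 - 2t.
m ≥ 0 ⇒ t ≥ 0; n ≥ 0 ⇒ t ≤ 20. So t ∈ [0, 20]: 21 solutions.

21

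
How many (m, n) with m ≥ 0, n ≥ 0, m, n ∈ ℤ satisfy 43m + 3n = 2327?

18

gcd(43, 3):
  43 = 14·3 + 1
  3 = 3·1
so gcd(43, 3) = 1.
Back-substitute for Bézout coefficients:
  1 = 43 - 14·3
  ... = 43·(1) + 3·(-14)
Scale by 2327: one solution is (2327, -32578). Reduce m mod 3: (2, 747).
General: m = 2 + 3t, n = 747 - 43t.
m ≥ 0 ⇒ t ≥ 0; n ≥ 0 ⇒ t ≤ 17. So t ∈ [0, 17]: 18 solutions.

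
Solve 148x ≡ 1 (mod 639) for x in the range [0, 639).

gcd(639, 148) = 1  (639 = 4×148 + 47, 148 = 3×47 + 7, 47 = 6×7 + 5, 7 = 1×5 + 2, 5 = 2×2 + 1, 2 = 2×1).
Back-substituting, 148×(-272) + 639×(63) = 1.
So 148×-272 ≡ 1 (mod 639), and -272 mod 639 = 367.

367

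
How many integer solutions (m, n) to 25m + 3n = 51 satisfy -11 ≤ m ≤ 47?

19

gcd(25, 3):
  25 = 8·3 + 1
  3 = 3·1
so gcd(25, 3) = 1.
Back-substitute for Bézout coefficients:
  1 = 25 - 8·3
  ... = 25·(1) + 3·(-8)
Scale by 51: particular solution (51, -408); reduce m mod 3: (0, 17).
General solution: m = 0 + 3t, n = 17 - 25t for integer t.
-11 ≤ 0 + 3t ≤ 47 gives t ∈ [-3, 15], which is 19 values.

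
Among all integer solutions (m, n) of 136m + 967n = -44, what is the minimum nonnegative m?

gcd(967, 136):
  967 = 7*136 + 15
  136 = 9*15 + 1
  15 = 15*1
so gcd(967, 136) = 1.
1 divides -44, so solutions exist.
Back-substitute for Bézout coefficients:
  1 = 136 - 9*15
  ... = 136*(64) + 967*(-9)
Scale by -44/1 = -44: (m₀, n₀) = (-2816, 396).
General solution: m = -2816 + 967t, n = 396 - 136t for integer t.
m ≥ 0: smallest is -2816 mod 967 = 85 (at t = 3), with n = -12.

85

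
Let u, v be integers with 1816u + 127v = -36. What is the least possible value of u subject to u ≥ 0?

106

gcd(1816, 127) = 1  (1816 = 14·127 + 38, 127 = 3·38 + 13, 38 = 2·13 + 12, 13 = 1·12 + 1, 12 = 12·1).
1 divides -36, so solutions exist.
Back-substituting, 1816·(-10) + 127·(143) = 1.
Scale by -36/1 = -36: (u₀, v₀) = (360, -5148).
General solution: u = 360 + 127t, v = -5148 - 1816t for integer t.
u ≥ 0: smallest is 360 mod 127 = 106 (at t = -2), with v = -1516.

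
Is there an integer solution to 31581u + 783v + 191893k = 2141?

no

gcd(31581, 783) = 261  (31581 = 40*783 + 261, 783 = 3*261).
gcd(261, 191893) = 29.
29 does not divide 2141 (remainder 24), so no integer solutions.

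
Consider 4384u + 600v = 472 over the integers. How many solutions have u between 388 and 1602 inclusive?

16

gcd(4384, 600) = 8  (4384 = 7×600 + 184, 600 = 3×184 + 48, 184 = 3×48 + 40, 48 = 1×40 + 8, 40 = 5×8).
Back-substituting, 4384×(-13) + 600×(95) = 8.
Scale by 59: particular solution (-767, 5605); reduce u mod 75: (58, -423).
General solution: u = 58 + 75t, v = -423 - 548t for integer t.
388 ≤ 58 + 75t ≤ 1602 gives t ∈ [5, 20], which is 16 values.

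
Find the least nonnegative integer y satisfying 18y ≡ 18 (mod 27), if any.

gcd(27, 18):
  27 = 1·18 + 9
  18 = 2·9
so gcd(27, 18) = 9.
9 divides 18, so solutions exist.
Back-substitute for Bézout coefficients:
  9 = 27 - 1·18
  ... = 18·(-1) + 27·(1)
So 18·(-1) ≡ 9 (mod 27); multiply by 2: y ≡ -2 (mod 3).
Smallest nonnegative: y = -2 mod 3 = 1.

1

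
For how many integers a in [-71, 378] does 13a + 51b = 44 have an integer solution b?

8

gcd(51, 13) = 1  (51 = 3·13 + 12, 13 = 1·12 + 1, 12 = 12·1).
Back-substituting, 13·(4) + 51·(-1) = 1.
Scale by 44: particular solution (176, -44); reduce a mod 51: (23, -5).
General solution: a = 23 + 51t, b = -5 - 13t for integer t.
-71 ≤ 23 + 51t ≤ 378 gives t ∈ [-1, 6], which is 8 values.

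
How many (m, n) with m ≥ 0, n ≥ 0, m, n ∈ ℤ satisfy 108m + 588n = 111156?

21

gcd(588, 108) = 12.
By Bézout, 108*(11) + 588*(-2) = 12.
One solution: (22, 185).
General: m = 22 + 49t, n = 185 - 9t.
m ≥ 0 ⇒ t ≥ 0; n ≥ 0 ⇒ t ≤ 20. So t ∈ [0, 20]: 21 solutions.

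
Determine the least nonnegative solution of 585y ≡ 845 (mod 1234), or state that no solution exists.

687

gcd(1234, 585):
  1234 = 2·585 + 64
  585 = 9·64 + 9
  64 = 7·9 + 1
  9 = 9·1
so gcd(1234, 585) = 1.
1 divides 845, so solutions exist.
Back-substitute for Bézout coefficients:
  1 = 64 - 7·9
  ... = 585·(-135) + 1234·(64)
So 585·(-135) ≡ 1 (mod 1234); multiply by 845: y ≡ -114075 (mod 1234).
Smallest nonnegative: y = -114075 mod 1234 = 687.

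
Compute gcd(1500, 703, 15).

1

gcd(1500, 703) = 1  (1500 = 2·703 + 94, 703 = 7·94 + 45, 94 = 2·45 + 4, 45 = 11·4 + 1, 4 = 4·1).
gcd(1, 15) = 1.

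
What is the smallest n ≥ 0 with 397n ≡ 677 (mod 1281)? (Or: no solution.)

gcd(1281, 397) = 1.
1 divides 677, so solutions exist.
By Bézout, 397×(-242) + 1281×(75) = 1.
So 397×(-242) ≡ 1 (mod 1281); multiply by 677: n ≡ -163834 (mod 1281).
Smallest nonnegative: n = -163834 mod 1281 = 134.

134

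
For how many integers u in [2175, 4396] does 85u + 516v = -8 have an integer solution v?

4

gcd(516, 85) = 1.
By Bézout, 85·(85) + 516·(-14) = 1.
Particular solution: (352, -58).
General solution: u = 352 + 516t, v = -58 - 85t for integer t.
2175 ≤ 352 + 516t ≤ 4396 gives t ∈ [4, 7], which is 4 values.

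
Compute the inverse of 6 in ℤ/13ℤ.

gcd(13, 6) = 1.
By Bézout, 6·(-2) + 13·(1) = 1.
So 6·-2 ≡ 1 (mod 13), and -2 mod 13 = 11.

11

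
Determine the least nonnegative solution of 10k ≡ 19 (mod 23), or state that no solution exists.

18

gcd(23, 10):
  23 = 2×10 + 3
  10 = 3×3 + 1
  3 = 3×1
so gcd(23, 10) = 1.
1 divides 19, so solutions exist.
Back-substitute for Bézout coefficients:
  1 = 10 - 3×3
  ... = 10×(7) + 23×(-3)
So 10×(7) ≡ 1 (mod 23); multiply by 19: k ≡ 133 (mod 23).
Smallest nonnegative: k = 133 mod 23 = 18.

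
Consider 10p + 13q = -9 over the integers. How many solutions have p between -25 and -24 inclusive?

gcd(13, 10):
  13 = 1·10 + 3
  10 = 3·3 + 1
  3 = 3·1
so gcd(13, 10) = 1.
Back-substitute for Bézout coefficients:
  1 = 10 - 3·3
  ... = 10·(4) + 13·(-3)
Scale by -9: particular solution (-36, 27); reduce p mod 13: (3, -3).
General solution: p = 3 + 13t, q = -3 - 10t for integer t.
-25 ≤ 3 + 13t ≤ -24 gives t ∈ [-2, -3], which is 0 values.

0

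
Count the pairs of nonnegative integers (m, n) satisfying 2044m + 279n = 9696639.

gcd(2044, 279) = 1.
By Bézout, 2044*(46) + 279*(-337) = 1.
One solution: (3, 34733).
General: m = 3 + 279t, n = 34733 - 2044t.
m ≥ 0 ⇒ t ≥ 0; n ≥ 0 ⇒ t ≤ 16. So t ∈ [0, 16]: 17 solutions.

17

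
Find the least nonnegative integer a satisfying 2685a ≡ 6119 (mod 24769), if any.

gcd(24769, 2685) = 1  (24769 = 9*2685 + 604, 2685 = 4*604 + 269, 604 = 2*269 + 66, 269 = 4*66 + 5, 66 = 13*5 + 1, 5 = 5*1).
1 divides 6119, so solutions exist.
Back-substituting, 2685*(-4880) + 24769*(529) = 1.
So 2685*(-4880) ≡ 1 (mod 24769); multiply by 6119: a ≡ -29860720 (mod 24769).
Smallest nonnegative: a = -29860720 mod 24769 = 10694.

10694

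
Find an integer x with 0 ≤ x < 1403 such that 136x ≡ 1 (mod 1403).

gcd(1403, 136) = 1  (1403 = 10·136 + 43, 136 = 3·43 + 7, 43 = 6·7 + 1, 7 = 7·1).
Back-substituting, 136·(-196) + 1403·(19) = 1.
So 136·-196 ≡ 1 (mod 1403), and -196 mod 1403 = 1207.

1207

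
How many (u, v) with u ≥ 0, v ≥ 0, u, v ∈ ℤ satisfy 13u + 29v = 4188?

11

gcd(29, 13) = 1  (29 = 2*13 + 3, 13 = 4*3 + 1, 3 = 3*1).
Back-substituting, 13*(9) + 29*(-4) = 1.
Scale by 4188: one solution is (37692, -16752). Reduce u mod 29: (21, 135).
General: u = 21 + 29t, v = 135 - 13t.
u ≥ 0 ⇒ t ≥ 0; v ≥ 0 ⇒ t ≤ 10. So t ∈ [0, 10]: 11 solutions.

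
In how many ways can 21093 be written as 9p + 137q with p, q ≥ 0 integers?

17

gcd(137, 9) = 1.
By Bézout, 9·(61) + 137·(-4) = 1.
One solution: (106, 147).
General: p = 106 + 137t, q = 147 - 9t.
p ≥ 0 ⇒ t ≥ 0; q ≥ 0 ⇒ t ≤ 16. So t ∈ [0, 16]: 17 solutions.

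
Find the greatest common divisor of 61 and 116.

gcd(116, 61):
  116 = 1*61 + 55
  61 = 1*55 + 6
  55 = 9*6 + 1
  6 = 6*1
so gcd(116, 61) = 1.

1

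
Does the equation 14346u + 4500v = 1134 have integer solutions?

gcd(14346, 4500):
  14346 = 3*4500 + 846
  4500 = 5*846 + 270
  846 = 3*270 + 36
  270 = 7*36 + 18
  36 = 2*18
so gcd(14346, 4500) = 18.
18 divides 1134, so integer solutions exist.

yes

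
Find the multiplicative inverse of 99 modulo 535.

gcd(535, 99) = 1  (535 = 5×99 + 40, 99 = 2×40 + 19, 40 = 2×19 + 2, 19 = 9×2 + 1, 2 = 2×1).
Back-substituting, 99×(254) + 535×(-47) = 1.
So 99×254 ≡ 1 (mod 535), and 254 mod 535 = 254.

254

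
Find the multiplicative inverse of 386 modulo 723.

gcd(723, 386) = 1  (723 = 1×386 + 337, 386 = 1×337 + 49, 337 = 6×49 + 43, 49 = 1×43 + 6, 43 = 7×6 + 1, 6 = 6×1).
Back-substituting, 386×(-118) + 723×(63) = 1.
So 386×-118 ≡ 1 (mod 723), and -118 mod 723 = 605.

605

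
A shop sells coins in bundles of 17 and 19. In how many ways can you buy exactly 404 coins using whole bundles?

1

Need nonnegative integers with 17j + 19k = 404.
gcd(17, 19) = 1, and 17·(9) + 19·(-8) = 1.
So (j₀, k₀) = (3636, -3232); general j = 3636 + 19t, k = -3232 - 17t.
j ≥ 0 ⇒ t ≥ -191; k ≥ 0 ⇒ t ≤ -191. That's 1 value of t.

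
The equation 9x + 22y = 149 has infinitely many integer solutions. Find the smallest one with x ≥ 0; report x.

gcd(22, 9):
  22 = 2·9 + 4
  9 = 2·4 + 1
  4 = 4·1
so gcd(22, 9) = 1.
1 divides 149, so solutions exist.
Back-substitute for Bézout coefficients:
  1 = 9 - 2·4
  ... = 9·(5) + 22·(-2)
Scale by 149/1 = 149: (x₀, y₀) = (745, -298).
General solution: x = 745 + 22t, y = -298 - 9t for integer t.
x ≥ 0: smallest is 745 mod 22 = 19 (at t = -33), with y = -1.

19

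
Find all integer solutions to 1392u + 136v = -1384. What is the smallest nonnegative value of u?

12

gcd(1392, 136):
  1392 = 10*136 + 32
  136 = 4*32 + 8
  32 = 4*8
so gcd(1392, 136) = 8.
8 divides -1384, so solutions exist.
Back-substitute for Bézout coefficients:
  8 = 136 - 4*32
  ... = 1392*(-4) + 136*(41)
Scale by -1384/8 = -173: (u₀, v₀) = (692, -7093).
General solution: u = 692 + 17t, v = -7093 - 174t for integer t.
u ≥ 0: smallest is 692 mod 17 = 12 (at t = -40), with v = -133.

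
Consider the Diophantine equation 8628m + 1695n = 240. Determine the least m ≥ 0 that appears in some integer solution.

gcd(8628, 1695):
  8628 = 5*1695 + 153
  1695 = 11*153 + 12
  153 = 12*12 + 9
  12 = 1*9 + 3
  9 = 3*3
so gcd(8628, 1695) = 3.
3 divides 240, so solutions exist.
Back-substitute for Bézout coefficients:
  3 = 12 - 1*9
  ... = 8628*(-144) + 1695*(733)
Scale by 240/3 = 80: (m₀, n₀) = (-11520, 58640).
General solution: m = -11520 + 565t, n = 58640 - 2876t for integer t.
m ≥ 0: smallest is -11520 mod 565 = 345 (at t = 21), with n = -1756.

345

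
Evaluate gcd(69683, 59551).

gcd(69683, 59551):
  69683 = 1·59551 + 10132
  59551 = 5·10132 + 8891
  10132 = 1·8891 + 1241
  8891 = 7·1241 + 204
  1241 = 6·204 + 17
  204 = 12·17
so gcd(69683, 59551) = 17.

17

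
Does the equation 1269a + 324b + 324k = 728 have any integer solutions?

gcd(1269, 324) = 27.
gcd(27, 324) = 27.
27 does not divide 728 (remainder 26), so no integer solutions.

no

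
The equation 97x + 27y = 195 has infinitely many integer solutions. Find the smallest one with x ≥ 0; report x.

gcd(97, 27) = 1  (97 = 3·27 + 16, 27 = 1·16 + 11, 16 = 1·11 + 5, 11 = 2·5 + 1, 5 = 5·1).
1 divides 195, so solutions exist.
Back-substituting, 97·(-5) + 27·(18) = 1.
Scale by 195/1 = 195: (x₀, y₀) = (-975, 3510).
General solution: x = -975 + 27t, y = 3510 - 97t for integer t.
x ≥ 0: smallest is -975 mod 27 = 24 (at t = 37), with y = -79.

24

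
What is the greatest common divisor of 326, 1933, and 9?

gcd(1933, 326) = 1  (1933 = 5*326 + 303, 326 = 1*303 + 23, 303 = 13*23 + 4, 23 = 5*4 + 3, 4 = 1*3 + 1, 3 = 3*1).
gcd(1, 9) = 1.

1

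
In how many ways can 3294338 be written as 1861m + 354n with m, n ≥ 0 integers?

5

gcd(1861, 354) = 1  (1861 = 5*354 + 91, 354 = 3*91 + 81, 91 = 1*81 + 10, 81 = 8*10 + 1, 10 = 10*1).
Back-substituting, 1861*(-35) + 354*(184) = 1.
Scale by 3294338: one solution is (-115301830, 606158192). Reduce m mod 354: (218, 8160).
General: m = 218 + 354t, n = 8160 - 1861t.
m ≥ 0 ⇒ t ≥ 0; n ≥ 0 ⇒ t ≤ 4. So t ∈ [0, 4]: 5 solutions.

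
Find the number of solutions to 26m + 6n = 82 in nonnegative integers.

1

gcd(26, 6) = 2.
By Bézout, 26×(1) + 6×(-4) = 2.
One solution: (2, 5).
General: m = 2 + 3t, n = 5 - 13t.
m ≥ 0 ⇒ t ≥ 0; n ≥ 0 ⇒ t ≤ 0. So t ∈ [0, 0]: 1 solution.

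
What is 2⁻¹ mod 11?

gcd(11, 2) = 1.
By Bézout, 2·(-5) + 11·(1) = 1.
So 2·-5 ≡ 1 (mod 11), and -5 mod 11 = 6.

6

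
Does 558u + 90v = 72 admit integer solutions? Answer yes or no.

yes

gcd(558, 90) = 18  (558 = 6·90 + 18, 90 = 5·18).
18 divides 72, so integer solutions exist.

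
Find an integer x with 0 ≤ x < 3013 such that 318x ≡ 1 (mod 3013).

gcd(3013, 318) = 1  (3013 = 9×318 + 151, 318 = 2×151 + 16, 151 = 9×16 + 7, 16 = 2×7 + 2, 7 = 3×2 + 1, 2 = 2×1).
Back-substituting, 318×(-1317) + 3013×(139) = 1.
So 318×-1317 ≡ 1 (mod 3013), and -1317 mod 3013 = 1696.

1696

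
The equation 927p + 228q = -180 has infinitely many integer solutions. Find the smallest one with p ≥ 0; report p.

64

gcd(927, 228) = 3.
3 divides -180, so solutions exist.
By Bézout, 927×(-15) + 228×(61) = 3.
Scale by -180/3 = -60: (p₀, q₀) = (900, -3660).
General solution: p = 900 + 76t, q = -3660 - 309t for integer t.
p ≥ 0: smallest is 900 mod 76 = 64 (at t = -11), with q = -261.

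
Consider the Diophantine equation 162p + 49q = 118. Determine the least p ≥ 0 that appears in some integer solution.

gcd(162, 49):
  162 = 3·49 + 15
  49 = 3·15 + 4
  15 = 3·4 + 3
  4 = 1·3 + 1
  3 = 3·1
so gcd(162, 49) = 1.
1 divides 118, so solutions exist.
Back-substitute for Bézout coefficients:
  1 = 4 - 1·3
  ... = 162·(-13) + 49·(43)
Scale by 118/1 = 118: (p₀, q₀) = (-1534, 5074).
General solution: p = -1534 + 49t, q = 5074 - 162t for integer t.
p ≥ 0: smallest is -1534 mod 49 = 34 (at t = 32), with q = -110.

34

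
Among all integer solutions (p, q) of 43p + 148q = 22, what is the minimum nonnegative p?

90

gcd(148, 43):
  148 = 3×43 + 19
  43 = 2×19 + 5
  19 = 3×5 + 4
  5 = 1×4 + 1
  4 = 4×1
so gcd(148, 43) = 1.
1 divides 22, so solutions exist.
Back-substitute for Bézout coefficients:
  1 = 5 - 1×4
  ... = 43×(31) + 148×(-9)
Scale by 22/1 = 22: (p₀, q₀) = (682, -198).
General solution: p = 682 + 148t, q = -198 - 43t for integer t.
p ≥ 0: smallest is 682 mod 148 = 90 (at t = -4), with q = -26.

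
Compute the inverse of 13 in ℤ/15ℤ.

7

gcd(15, 13):
  15 = 1×13 + 2
  13 = 6×2 + 1
  2 = 2×1
so gcd(15, 13) = 1.
Back-substitute for Bézout coefficients:
  1 = 13 - 6×2
  ... = 13×(7) + 15×(-6)
So 13×7 ≡ 1 (mod 15), and 7 mod 15 = 7.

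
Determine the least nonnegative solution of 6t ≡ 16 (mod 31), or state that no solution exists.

13

gcd(31, 6) = 1.
1 divides 16, so solutions exist.
By Bézout, 6*(-5) + 31*(1) = 1.
So 6*(-5) ≡ 1 (mod 31); multiply by 16: t ≡ -80 (mod 31).
Smallest nonnegative: t = -80 mod 31 = 13.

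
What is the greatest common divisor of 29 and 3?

1

gcd(29, 3) = 1  (29 = 9*3 + 2, 3 = 1*2 + 1, 2 = 2*1).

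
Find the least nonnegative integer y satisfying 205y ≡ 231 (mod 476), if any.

231

gcd(476, 205):
  476 = 2×205 + 66
  205 = 3×66 + 7
  66 = 9×7 + 3
  7 = 2×3 + 1
  3 = 3×1
so gcd(476, 205) = 1.
1 divides 231, so solutions exist.
Back-substitute for Bézout coefficients:
  1 = 7 - 2×3
  ... = 205×(137) + 476×(-59)
So 205×(137) ≡ 1 (mod 476); multiply by 231: y ≡ 31647 (mod 476).
Smallest nonnegative: y = 31647 mod 476 = 231.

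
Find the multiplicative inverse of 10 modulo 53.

16

gcd(53, 10):
  53 = 5×10 + 3
  10 = 3×3 + 1
  3 = 3×1
so gcd(53, 10) = 1.
Back-substitute for Bézout coefficients:
  1 = 10 - 3×3
  ... = 10×(16) + 53×(-3)
So 10×16 ≡ 1 (mod 53), and 16 mod 53 = 16.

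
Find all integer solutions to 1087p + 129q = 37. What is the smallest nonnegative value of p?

gcd(1087, 129):
  1087 = 8×129 + 55
  129 = 2×55 + 19
  55 = 2×19 + 17
  19 = 1×17 + 2
  17 = 8×2 + 1
  2 = 2×1
so gcd(1087, 129) = 1.
1 divides 37, so solutions exist.
Back-substitute for Bézout coefficients:
  1 = 17 - 8×2
  ... = 1087×(61) + 129×(-514)
Scale by 37/1 = 37: (p₀, q₀) = (2257, -19018).
General solution: p = 2257 + 129t, q = -19018 - 1087t for integer t.
p ≥ 0: smallest is 2257 mod 129 = 64 (at t = -17), with q = -539.

64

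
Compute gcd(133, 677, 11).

1

gcd(677, 133):
  677 = 5*133 + 12
  133 = 11*12 + 1
  12 = 12*1
so gcd(677, 133) = 1.
gcd(1, 11) = 1.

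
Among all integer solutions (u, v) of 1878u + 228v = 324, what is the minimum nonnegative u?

gcd(1878, 228):
  1878 = 8·228 + 54
  228 = 4·54 + 12
  54 = 4·12 + 6
  12 = 2·6
so gcd(1878, 228) = 6.
6 divides 324, so solutions exist.
Back-substitute for Bézout coefficients:
  6 = 54 - 4·12
  ... = 1878·(17) + 228·(-140)
Scale by 324/6 = 54: (u₀, v₀) = (918, -7560).
General solution: u = 918 + 38t, v = -7560 - 313t for integer t.
u ≥ 0: smallest is 918 mod 38 = 6 (at t = -24), with v = -48.

6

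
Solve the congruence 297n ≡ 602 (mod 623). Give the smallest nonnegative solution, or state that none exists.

gcd(623, 297) = 1  (623 = 2*297 + 29, 297 = 10*29 + 7, 29 = 4*7 + 1, 7 = 7*1).
1 divides 602, so solutions exist.
Back-substituting, 297*(-86) + 623*(41) = 1.
So 297*(-86) ≡ 1 (mod 623); multiply by 602: n ≡ -51772 (mod 623).
Smallest nonnegative: n = -51772 mod 623 = 560.

560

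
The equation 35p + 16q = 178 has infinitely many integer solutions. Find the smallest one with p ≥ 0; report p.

6

gcd(35, 16) = 1.
1 divides 178, so solutions exist.
By Bézout, 35*(-5) + 16*(11) = 1.
Scale by 178/1 = 178: (p₀, q₀) = (-890, 1958).
General solution: p = -890 + 16t, q = 1958 - 35t for integer t.
p ≥ 0: smallest is -890 mod 16 = 6 (at t = 56), with q = -2.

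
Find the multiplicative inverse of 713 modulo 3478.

1839

gcd(3478, 713):
  3478 = 4×713 + 626
  713 = 1×626 + 87
  626 = 7×87 + 17
  87 = 5×17 + 2
  17 = 8×2 + 1
  2 = 2×1
so gcd(3478, 713) = 1.
Back-substitute for Bézout coefficients:
  1 = 17 - 8×2
  ... = 713×(-1639) + 3478×(336)
So 713×-1639 ≡ 1 (mod 3478), and -1639 mod 3478 = 1839.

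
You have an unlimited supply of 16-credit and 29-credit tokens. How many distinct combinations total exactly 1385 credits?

Need nonnegative integers with 16j + 29k = 1385.
gcd(16, 29) = 1, and 16·(-9) + 29·(5) = 1.
So (j₀, k₀) = (-12465, 6925); general j = -12465 + 29t, k = 6925 - 16t.
j ≥ 0 ⇒ t ≥ 430; k ≥ 0 ⇒ t ≤ 432. That's 3 values of t.

3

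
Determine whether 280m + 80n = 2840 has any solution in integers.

yes

gcd(280, 80) = 40.
40 divides 2840, so integer solutions exist.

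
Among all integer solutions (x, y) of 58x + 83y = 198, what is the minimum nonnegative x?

12

gcd(83, 58):
  83 = 1·58 + 25
  58 = 2·25 + 8
  25 = 3·8 + 1
  8 = 8·1
so gcd(83, 58) = 1.
1 divides 198, so solutions exist.
Back-substitute for Bézout coefficients:
  1 = 25 - 3·8
  ... = 58·(-10) + 83·(7)
Scale by 198/1 = 198: (x₀, y₀) = (-1980, 1386).
General solution: x = -1980 + 83t, y = 1386 - 58t for integer t.
x ≥ 0: smallest is -1980 mod 83 = 12 (at t = 24), with y = -6.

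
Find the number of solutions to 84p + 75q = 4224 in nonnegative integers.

gcd(84, 75) = 3.
By Bézout, 84×(-8) + 75×(9) = 3.
One solution: (11, 44).
General: p = 11 + 25t, q = 44 - 28t.
p ≥ 0 ⇒ t ≥ 0; q ≥ 0 ⇒ t ≤ 1. So t ∈ [0, 1]: 2 solutions.

2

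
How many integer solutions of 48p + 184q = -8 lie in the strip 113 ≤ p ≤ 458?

gcd(184, 48):
  184 = 3·48 + 40
  48 = 1·40 + 8
  40 = 5·8
so gcd(184, 48) = 8.
Back-substitute for Bézout coefficients:
  8 = 48 - 1·40
  ... = 48·(4) + 184·(-1)
Scale by -1: particular solution (-4, 1); reduce p mod 23: (19, -5).
General solution: p = 19 + 23t, q = -5 - 6t for integer t.
113 ≤ 19 + 23t ≤ 458 gives t ∈ [5, 19], which is 15 values.

15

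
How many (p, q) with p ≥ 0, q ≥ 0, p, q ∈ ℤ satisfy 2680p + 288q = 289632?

3

gcd(2680, 288) = 8  (2680 = 9*288 + 88, 288 = 3*88 + 24, 88 = 3*24 + 16, 24 = 1*16 + 8, 16 = 2*8).
Back-substituting, 2680*(-13) + 288*(121) = 8.
Scale by 36204: one solution is (-470652, 4380684). Reduce p mod 36: (12, 894).
General: p = 12 + 36t, q = 894 - 335t.
p ≥ 0 ⇒ t ≥ 0; q ≥ 0 ⇒ t ≤ 2. So t ∈ [0, 2]: 3 solutions.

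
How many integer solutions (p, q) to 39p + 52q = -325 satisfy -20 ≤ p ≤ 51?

18

gcd(52, 39) = 13  (52 = 1·39 + 13, 39 = 3·13).
Back-substituting, 39·(-1) + 52·(1) = 13.
Scale by -25: particular solution (25, -25); reduce p mod 4: (1, -7).
General solution: p = 1 + 4t, q = -7 - 3t for integer t.
-20 ≤ 1 + 4t ≤ 51 gives t ∈ [-5, 12], which is 18 values.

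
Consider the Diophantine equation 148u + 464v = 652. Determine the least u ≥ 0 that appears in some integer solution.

111

gcd(464, 148):
  464 = 3*148 + 20
  148 = 7*20 + 8
  20 = 2*8 + 4
  8 = 2*4
so gcd(464, 148) = 4.
4 divides 652, so solutions exist.
Back-substitute for Bézout coefficients:
  4 = 20 - 2*8
  ... = 148*(-47) + 464*(15)
Scale by 652/4 = 163: (u₀, v₀) = (-7661, 2445).
General solution: u = -7661 + 116t, v = 2445 - 37t for integer t.
u ≥ 0: smallest is -7661 mod 116 = 111 (at t = 67), with v = -34.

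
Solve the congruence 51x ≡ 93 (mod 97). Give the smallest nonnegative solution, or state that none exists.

76

gcd(97, 51) = 1  (97 = 1×51 + 46, 51 = 1×46 + 5, 46 = 9×5 + 1, 5 = 5×1).
1 divides 93, so solutions exist.
Back-substituting, 51×(-19) + 97×(10) = 1.
So 51×(-19) ≡ 1 (mod 97); multiply by 93: x ≡ -1767 (mod 97).
Smallest nonnegative: x = -1767 mod 97 = 76.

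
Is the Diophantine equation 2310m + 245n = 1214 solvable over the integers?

gcd(2310, 245):
  2310 = 9·245 + 105
  245 = 2·105 + 35
  105 = 3·35
so gcd(2310, 245) = 35.
35 does not divide 1214 (remainder 24), so no integer solutions.

no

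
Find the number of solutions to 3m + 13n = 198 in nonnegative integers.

6

gcd(13, 3) = 1  (13 = 4×3 + 1, 3 = 3×1).
Back-substituting, 3×(-4) + 13×(1) = 1.
Scale by 198: one solution is (-792, 198). Reduce m mod 13: (1, 15).
General: m = 1 + 13t, n = 15 - 3t.
m ≥ 0 ⇒ t ≥ 0; n ≥ 0 ⇒ t ≤ 5. So t ∈ [0, 5]: 6 solutions.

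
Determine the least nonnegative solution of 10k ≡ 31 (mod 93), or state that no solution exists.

31

gcd(93, 10):
  93 = 9×10 + 3
  10 = 3×3 + 1
  3 = 3×1
so gcd(93, 10) = 1.
1 divides 31, so solutions exist.
Back-substitute for Bézout coefficients:
  1 = 10 - 3×3
  ... = 10×(28) + 93×(-3)
So 10×(28) ≡ 1 (mod 93); multiply by 31: k ≡ 868 (mod 93).
Smallest nonnegative: k = 868 mod 93 = 31.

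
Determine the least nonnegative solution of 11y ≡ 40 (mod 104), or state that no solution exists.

gcd(104, 11) = 1  (104 = 9·11 + 5, 11 = 2·5 + 1, 5 = 5·1).
1 divides 40, so solutions exist.
Back-substituting, 11·(19) + 104·(-2) = 1.
So 11·(19) ≡ 1 (mod 104); multiply by 40: y ≡ 760 (mod 104).
Smallest nonnegative: y = 760 mod 104 = 32.

32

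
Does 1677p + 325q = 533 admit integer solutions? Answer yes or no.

gcd(1677, 325) = 13.
13 divides 533, so integer solutions exist.

yes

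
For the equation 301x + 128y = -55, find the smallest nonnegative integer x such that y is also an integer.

gcd(301, 128) = 1.
1 divides -55, so solutions exist.
By Bézout, 301×(37) + 128×(-87) = 1.
Scale by -55/1 = -55: (x₀, y₀) = (-2035, 4785).
General solution: x = -2035 + 128t, y = 4785 - 301t for integer t.
x ≥ 0: smallest is -2035 mod 128 = 13 (at t = 16), with y = -31.

13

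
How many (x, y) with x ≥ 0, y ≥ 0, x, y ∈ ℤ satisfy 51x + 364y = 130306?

gcd(364, 51) = 1.
By Bézout, 51×(-157) + 364×(22) = 1.
One solution: (214, 328).
General: x = 214 + 364t, y = 328 - 51t.
x ≥ 0 ⇒ t ≥ 0; y ≥ 0 ⇒ t ≤ 6. So t ∈ [0, 6]: 7 solutions.

7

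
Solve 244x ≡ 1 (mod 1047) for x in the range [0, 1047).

811

gcd(1047, 244):
  1047 = 4·244 + 71
  244 = 3·71 + 31
  71 = 2·31 + 9
  31 = 3·9 + 4
  9 = 2·4 + 1
  4 = 4·1
so gcd(1047, 244) = 1.
Back-substitute for Bézout coefficients:
  1 = 9 - 2·4
  ... = 244·(-236) + 1047·(55)
So 244·-236 ≡ 1 (mod 1047), and -236 mod 1047 = 811.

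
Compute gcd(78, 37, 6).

gcd(78, 37) = 1.
gcd(1, 6) = 1.

1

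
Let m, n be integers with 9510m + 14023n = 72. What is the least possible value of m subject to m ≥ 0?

gcd(14023, 9510) = 1.
1 divides 72, so solutions exist.
By Bézout, 9510*(-1072) + 14023*(727) = 1.
Scale by 72/1 = 72: (m₀, n₀) = (-77184, 52344).
General solution: m = -77184 + 14023t, n = 52344 - 9510t for integer t.
m ≥ 0: smallest is -77184 mod 14023 = 6954 (at t = 6), with n = -4716.

6954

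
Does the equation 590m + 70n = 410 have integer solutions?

yes

gcd(590, 70) = 10  (590 = 8×70 + 30, 70 = 2×30 + 10, 30 = 3×10).
10 divides 410, so integer solutions exist.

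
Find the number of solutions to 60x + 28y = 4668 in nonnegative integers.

11

gcd(60, 28):
  60 = 2*28 + 4
  28 = 7*4
so gcd(60, 28) = 4.
Back-substitute for Bézout coefficients:
  4 = 60 - 2*28
  ... = 60*(1) + 28*(-2)
Scale by 1167: one solution is (1167, -2334). Reduce x mod 7: (5, 156).
General: x = 5 + 7t, y = 156 - 15t.
x ≥ 0 ⇒ t ≥ 0; y ≥ 0 ⇒ t ≤ 10. So t ∈ [0, 10]: 11 solutions.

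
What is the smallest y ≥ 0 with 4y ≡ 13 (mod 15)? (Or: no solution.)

gcd(15, 4):
  15 = 3×4 + 3
  4 = 1×3 + 1
  3 = 3×1
so gcd(15, 4) = 1.
1 divides 13, so solutions exist.
Back-substitute for Bézout coefficients:
  1 = 4 - 1×3
  ... = 4×(4) + 15×(-1)
So 4×(4) ≡ 1 (mod 15); multiply by 13: y ≡ 52 (mod 15).
Smallest nonnegative: y = 52 mod 15 = 7.

7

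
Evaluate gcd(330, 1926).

gcd(1926, 330):
  1926 = 5×330 + 276
  330 = 1×276 + 54
  276 = 5×54 + 6
  54 = 9×6
so gcd(1926, 330) = 6.

6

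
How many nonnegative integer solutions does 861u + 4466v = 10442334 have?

gcd(4466, 861):
  4466 = 5·861 + 161
  861 = 5·161 + 56
  161 = 2·56 + 49
  56 = 1·49 + 7
  49 = 7·7
so gcd(4466, 861) = 7.
Back-substitute for Bézout coefficients:
  7 = 56 - 1·49
  ... = 861·(83) + 4466·(-16)
Scale by 1491762: one solution is (123816246, -23868192). Reduce u mod 638: (224, 2295).
General: u = 224 + 638t, v = 2295 - 123t.
u ≥ 0 ⇒ t ≥ 0; v ≥ 0 ⇒ t ≤ 18. So t ∈ [0, 18]: 19 solutions.

19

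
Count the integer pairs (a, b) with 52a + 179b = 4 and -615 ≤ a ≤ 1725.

gcd(179, 52) = 1  (179 = 3·52 + 23, 52 = 2·23 + 6, 23 = 3·6 + 5, 6 = 1·5 + 1, 5 = 5·1).
Back-substituting, 52·(31) + 179·(-9) = 1.
Scale by 4: particular solution (124, -36); reduce a mod 179: (124, -36).
General solution: a = 124 + 179t, b = -36 - 52t for integer t.
-615 ≤ 124 + 179t ≤ 1725 gives t ∈ [-4, 8], which is 13 values.

13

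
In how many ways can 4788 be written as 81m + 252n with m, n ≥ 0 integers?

3

gcd(252, 81) = 9.
By Bézout, 81*(-3) + 252*(1) = 9.
One solution: (0, 19).
General: m = 0 + 28t, n = 19 - 9t.
m ≥ 0 ⇒ t ≥ 0; n ≥ 0 ⇒ t ≤ 2. So t ∈ [0, 2]: 3 solutions.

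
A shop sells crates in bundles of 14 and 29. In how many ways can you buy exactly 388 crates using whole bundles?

1

Need nonnegative integers with 14j + 29k = 388.
gcd(14, 29) = 1, and 14·(-2) + 29·(1) = 1.
So (j₀, k₀) = (-776, 388); general j = -776 + 29t, k = 388 - 14t.
j ≥ 0 ⇒ t ≥ 27; k ≥ 0 ⇒ t ≤ 27. That's 1 value of t.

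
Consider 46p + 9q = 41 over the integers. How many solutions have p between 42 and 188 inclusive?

gcd(46, 9) = 1.
By Bézout, 46×(1) + 9×(-5) = 1.
Particular solution: (5, -21).
General solution: p = 5 + 9t, q = -21 - 46t for integer t.
42 ≤ 5 + 9t ≤ 188 gives t ∈ [5, 20], which is 16 values.

16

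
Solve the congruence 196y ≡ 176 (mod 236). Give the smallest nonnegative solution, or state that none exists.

gcd(236, 196) = 4.
4 divides 176, so solutions exist.
By Bézout, 196·(-6) + 236·(5) = 4.
So 196·(-6) ≡ 4 (mod 236); multiply by 44: y ≡ -264 (mod 59).
Smallest nonnegative: y = -264 mod 59 = 31.

31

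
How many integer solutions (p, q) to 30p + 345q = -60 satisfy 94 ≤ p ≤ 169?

3

gcd(345, 30):
  345 = 11*30 + 15
  30 = 2*15
so gcd(345, 30) = 15.
Back-substitute for Bézout coefficients:
  15 = 345 - 11*30
  ... = 30*(-11) + 345*(1)
Scale by -4: particular solution (44, -4); reduce p mod 23: (21, -2).
General solution: p = 21 + 23t, q = -2 - 2t for integer t.
94 ≤ 21 + 23t ≤ 169 gives t ∈ [4, 6], which is 3 values.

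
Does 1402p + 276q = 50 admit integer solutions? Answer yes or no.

yes

gcd(1402, 276):
  1402 = 5*276 + 22
  276 = 12*22 + 12
  22 = 1*12 + 10
  12 = 1*10 + 2
  10 = 5*2
so gcd(1402, 276) = 2.
2 divides 50, so integer solutions exist.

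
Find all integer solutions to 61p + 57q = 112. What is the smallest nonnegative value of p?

28

gcd(61, 57):
  61 = 1*57 + 4
  57 = 14*4 + 1
  4 = 4*1
so gcd(61, 57) = 1.
1 divides 112, so solutions exist.
Back-substitute for Bézout coefficients:
  1 = 57 - 14*4
  ... = 61*(-14) + 57*(15)
Scale by 112/1 = 112: (p₀, q₀) = (-1568, 1680).
General solution: p = -1568 + 57t, q = 1680 - 61t for integer t.
p ≥ 0: smallest is -1568 mod 57 = 28 (at t = 28), with q = -28.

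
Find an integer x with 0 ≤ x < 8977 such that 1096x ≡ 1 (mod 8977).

gcd(8977, 1096) = 1.
By Bézout, 1096*(1761) + 8977*(-215) = 1.
So 1096*1761 ≡ 1 (mod 8977), and 1761 mod 8977 = 1761.

1761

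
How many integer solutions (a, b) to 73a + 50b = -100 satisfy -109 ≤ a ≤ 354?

gcd(73, 50) = 1  (73 = 1*50 + 23, 50 = 2*23 + 4, 23 = 5*4 + 3, 4 = 1*3 + 1, 3 = 3*1).
Back-substituting, 73*(-13) + 50*(19) = 1.
Scale by -100: particular solution (1300, -1900); reduce a mod 50: (0, -2).
General solution: a = 0 + 50t, b = -2 - 73t for integer t.
-109 ≤ 0 + 50t ≤ 354 gives t ∈ [-2, 7], which is 10 values.

10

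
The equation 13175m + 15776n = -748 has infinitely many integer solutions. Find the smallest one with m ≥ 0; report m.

gcd(15776, 13175) = 17.
17 divides -748, so solutions exist.
By Bézout, 13175*(279) + 15776*(-233) = 17.
Scale by -748/17 = -44: (m₀, n₀) = (-12276, 10252).
General solution: m = -12276 + 928t, n = 10252 - 775t for integer t.
m ≥ 0: smallest is -12276 mod 928 = 716 (at t = 14), with n = -598.

716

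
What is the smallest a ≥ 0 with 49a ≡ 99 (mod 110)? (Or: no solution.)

11

gcd(110, 49):
  110 = 2*49 + 12
  49 = 4*12 + 1
  12 = 12*1
so gcd(110, 49) = 1.
1 divides 99, so solutions exist.
Back-substitute for Bézout coefficients:
  1 = 49 - 4*12
  ... = 49*(9) + 110*(-4)
So 49*(9) ≡ 1 (mod 110); multiply by 99: a ≡ 891 (mod 110).
Smallest nonnegative: a = 891 mod 110 = 11.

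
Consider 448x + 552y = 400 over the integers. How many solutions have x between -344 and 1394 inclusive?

gcd(552, 448) = 8  (552 = 1·448 + 104, 448 = 4·104 + 32, 104 = 3·32 + 8, 32 = 4·8).
Back-substituting, 448·(-16) + 552·(13) = 8.
Scale by 50: particular solution (-800, 650); reduce x mod 69: (28, -22).
General solution: x = 28 + 69t, y = -22 - 56t for integer t.
-344 ≤ 28 + 69t ≤ 1394 gives t ∈ [-5, 19], which is 25 values.

25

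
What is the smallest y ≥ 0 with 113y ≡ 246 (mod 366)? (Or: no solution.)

gcd(366, 113) = 1.
1 divides 246, so solutions exist.
By Bézout, 113*(149) + 366*(-46) = 1.
So 113*(149) ≡ 1 (mod 366); multiply by 246: y ≡ 36654 (mod 366).
Smallest nonnegative: y = 36654 mod 366 = 54.

54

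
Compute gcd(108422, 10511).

gcd(108422, 10511) = 23  (108422 = 10·10511 + 3312, 10511 = 3·3312 + 575, 3312 = 5·575 + 437, 575 = 1·437 + 138, 437 = 3·138 + 23, 138 = 6·23).

23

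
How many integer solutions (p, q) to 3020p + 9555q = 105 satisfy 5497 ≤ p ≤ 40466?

gcd(9555, 3020) = 5.
By Bézout, 3020·(193) + 9555·(-61) = 5.
Particular solution: (231, -73).
General solution: p = 231 + 1911t, q = -73 - 604t for integer t.
5497 ≤ 231 + 1911t ≤ 40466 gives t ∈ [3, 21], which is 19 values.

19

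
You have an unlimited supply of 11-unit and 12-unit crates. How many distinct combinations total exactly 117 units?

1

Need nonnegative integers with 11j + 12k = 117.
gcd(11, 12) = 1, and 11·(-1) + 12·(1) = 1.
So (j₀, k₀) = (-117, 117); general j = -117 + 12t, k = 117 - 11t.
j ≥ 0 ⇒ t ≥ 10; k ≥ 0 ⇒ t ≤ 10. That's 1 value of t.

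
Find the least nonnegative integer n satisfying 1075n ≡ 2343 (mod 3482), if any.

gcd(3482, 1075) = 1  (3482 = 3*1075 + 257, 1075 = 4*257 + 47, 257 = 5*47 + 22, 47 = 2*22 + 3, 22 = 7*3 + 1, 3 = 3*1).
1 divides 2343, so solutions exist.
Back-substituting, 1075*(-1111) + 3482*(343) = 1.
So 1075*(-1111) ≡ 1 (mod 3482); multiply by 2343: n ≡ -2603073 (mod 3482).
Smallest nonnegative: n = -2603073 mod 3482 = 1463.

1463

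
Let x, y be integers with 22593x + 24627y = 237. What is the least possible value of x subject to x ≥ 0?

gcd(24627, 22593) = 3.
3 divides 237, so solutions exist.
By Bézout, 22593*(-787) + 24627*(722) = 3.
Scale by 237/3 = 79: (x₀, y₀) = (-62173, 57038).
General solution: x = -62173 + 8209t, y = 57038 - 7531t for integer t.
x ≥ 0: smallest is -62173 mod 8209 = 3499 (at t = 8), with y = -3210.

3499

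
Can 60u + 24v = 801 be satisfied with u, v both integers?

no

gcd(60, 24) = 12  (60 = 2*24 + 12, 24 = 2*12).
12 does not divide 801 (remainder 9), so no integer solutions.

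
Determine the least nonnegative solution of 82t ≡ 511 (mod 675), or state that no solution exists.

673

gcd(675, 82) = 1  (675 = 8*82 + 19, 82 = 4*19 + 6, 19 = 3*6 + 1, 6 = 6*1).
1 divides 511, so solutions exist.
Back-substituting, 82*(-107) + 675*(13) = 1.
So 82*(-107) ≡ 1 (mod 675); multiply by 511: t ≡ -54677 (mod 675).
Smallest nonnegative: t = -54677 mod 675 = 673.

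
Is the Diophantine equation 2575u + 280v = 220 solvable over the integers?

gcd(2575, 280) = 5  (2575 = 9×280 + 55, 280 = 5×55 + 5, 55 = 11×5).
5 divides 220, so integer solutions exist.

yes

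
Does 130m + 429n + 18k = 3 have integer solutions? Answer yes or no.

yes

gcd(429, 130):
  429 = 3×130 + 39
  130 = 3×39 + 13
  39 = 3×13
so gcd(429, 130) = 13.
gcd(13, 18) = 1.
1 divides 3, so integer solutions exist.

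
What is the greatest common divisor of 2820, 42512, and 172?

4

gcd(42512, 2820) = 4  (42512 = 15×2820 + 212, 2820 = 13×212 + 64, 212 = 3×64 + 20, 64 = 3×20 + 4, 20 = 5×4).
gcd(4, 172) = 4.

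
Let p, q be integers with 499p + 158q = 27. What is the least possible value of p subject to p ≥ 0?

gcd(499, 158) = 1.
1 divides 27, so solutions exist.
By Bézout, 499·(19) + 158·(-60) = 1.
Scale by 27/1 = 27: (p₀, q₀) = (513, -1620).
General solution: p = 513 + 158t, q = -1620 - 499t for integer t.
p ≥ 0: smallest is 513 mod 158 = 39 (at t = -3), with q = -123.

39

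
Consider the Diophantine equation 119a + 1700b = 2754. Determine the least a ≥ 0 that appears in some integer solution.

gcd(1700, 119):
  1700 = 14×119 + 34
  119 = 3×34 + 17
  34 = 2×17
so gcd(1700, 119) = 17.
17 divides 2754, so solutions exist.
Back-substitute for Bézout coefficients:
  17 = 119 - 3×34
  ... = 119×(43) + 1700×(-3)
Scale by 2754/17 = 162: (a₀, b₀) = (6966, -486).
General solution: a = 6966 + 100t, b = -486 - 7t for integer t.
a ≥ 0: smallest is 6966 mod 100 = 66 (at t = -69), with b = -3.

66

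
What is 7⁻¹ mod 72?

gcd(72, 7) = 1.
By Bézout, 7·(31) + 72·(-3) = 1.
So 7·31 ≡ 1 (mod 72), and 31 mod 72 = 31.

31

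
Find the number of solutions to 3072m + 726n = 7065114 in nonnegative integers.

gcd(3072, 726):
  3072 = 4·726 + 168
  726 = 4·168 + 54
  168 = 3·54 + 6
  54 = 9·6
so gcd(3072, 726) = 6.
Back-substitute for Bézout coefficients:
  6 = 168 - 3·54
  ... = 3072·(13) + 726·(-55)
Scale by 1177519: one solution is (15307747, -64763545). Reduce m mod 121: (37, 9575).
General: m = 37 + 121t, n = 9575 - 512t.
m ≥ 0 ⇒ t ≥ 0; n ≥ 0 ⇒ t ≤ 18. So t ∈ [0, 18]: 19 solutions.

19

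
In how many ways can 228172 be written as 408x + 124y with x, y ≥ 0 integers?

gcd(408, 124) = 4.
By Bézout, 408×(7) + 124×(-23) = 4.
One solution: (21, 1771).
General: x = 21 + 31t, y = 1771 - 102t.
x ≥ 0 ⇒ t ≥ 0; y ≥ 0 ⇒ t ≤ 17. So t ∈ [0, 17]: 18 solutions.

18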